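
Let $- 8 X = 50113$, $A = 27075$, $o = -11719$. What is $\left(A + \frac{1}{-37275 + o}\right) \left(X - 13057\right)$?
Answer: $- \frac{205037718186381}{391952} \approx -5.2312 \cdot 10^{8}$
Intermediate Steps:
$X = - \frac{50113}{8}$ ($X = \left(- \frac{1}{8}\right) 50113 = - \frac{50113}{8} \approx -6264.1$)
$\left(A + \frac{1}{-37275 + o}\right) \left(X - 13057\right) = \left(27075 + \frac{1}{-37275 - 11719}\right) \left(- \frac{50113}{8} - 13057\right) = \left(27075 + \frac{1}{-48994}\right) \left(- \frac{154569}{8}\right) = \left(27075 - \frac{1}{48994}\right) \left(- \frac{154569}{8}\right) = \frac{1326512549}{48994} \left(- \frac{154569}{8}\right) = - \frac{205037718186381}{391952}$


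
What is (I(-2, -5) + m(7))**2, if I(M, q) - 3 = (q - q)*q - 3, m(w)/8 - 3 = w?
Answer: 6400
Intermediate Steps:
m(w) = 24 + 8*w
I(M, q) = 0 (I(M, q) = 3 + ((q - q)*q - 3) = 3 + (0*q - 3) = 3 + (0 - 3) = 3 - 3 = 0)
(I(-2, -5) + m(7))**2 = (0 + (24 + 8*7))**2 = (0 + (24 + 56))**2 = (0 + 80)**2 = 80**2 = 6400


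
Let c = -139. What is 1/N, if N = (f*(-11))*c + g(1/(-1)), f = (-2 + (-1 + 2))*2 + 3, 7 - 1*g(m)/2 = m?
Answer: 1/1545 ≈ 0.00064725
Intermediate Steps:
g(m) = 14 - 2*m
f = 1 (f = (-2 + 1)*2 + 3 = -1*2 + 3 = -2 + 3 = 1)
N = 1545 (N = (1*(-11))*(-139) + (14 - 2/(-1)) = -11*(-139) + (14 - 2*(-1)) = 1529 + (14 + 2) = 1529 + 16 = 1545)
1/N = 1/1545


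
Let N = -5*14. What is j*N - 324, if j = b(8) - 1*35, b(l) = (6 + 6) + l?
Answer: 726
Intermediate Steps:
b(l) = 12 + l
j = -15 (j = (12 + 8) - 1*35 = 20 - 35 = -15)
N = -70
j*N - 324 = -15*(-70) - 324 = 1050 - 324 = 726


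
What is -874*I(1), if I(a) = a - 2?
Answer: 874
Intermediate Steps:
I(a) = -2 + a
-874*I(1) = -874*(-2 + 1) = -874*(-1) = 874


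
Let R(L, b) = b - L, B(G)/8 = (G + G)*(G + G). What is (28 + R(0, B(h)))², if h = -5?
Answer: 685584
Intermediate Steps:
B(G) = 32*G² (B(G) = 8*((G + G)*(G + G)) = 8*((2*G)*(2*G)) = 8*(4*G²) = 32*G²)
(28 + R(0, B(h)))² = (28 + (32*(-5)² - 1*0))² = (28 + (32*25 + 0))² = (28 + (800 + 0))² = (28 + 800)² = 828² = 685584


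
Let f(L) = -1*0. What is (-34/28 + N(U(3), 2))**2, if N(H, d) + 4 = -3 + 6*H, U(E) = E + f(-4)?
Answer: 18769/196 ≈ 95.760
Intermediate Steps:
f(L) = 0
U(E) = E (U(E) = E + 0 = E)
N(H, d) = -7 + 6*H (N(H, d) = -4 + (-3 + 6*H) = -7 + 6*H)
(-34/28 + N(U(3), 2))**2 = (-34/28 + (-7 + 6*3))**2 = (-34*1/28 + (-7 + 18))**2 = (-17/14 + 11)**2 = (137/14)**2 = 18769/196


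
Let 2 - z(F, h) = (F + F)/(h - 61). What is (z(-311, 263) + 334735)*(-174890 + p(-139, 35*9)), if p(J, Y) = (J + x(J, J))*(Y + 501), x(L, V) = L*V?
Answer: 523279021837256/101 ≈ 5.1810e+12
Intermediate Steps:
p(J, Y) = (501 + Y)*(J + J²) (p(J, Y) = (J + J*J)*(Y + 501) = (J + J²)*(501 + Y) = (501 + Y)*(J + J²))
z(F, h) = 2 - 2*F/(-61 + h) (z(F, h) = 2 - (F + F)/(h - 61) = 2 - 2*F/(-61 + h))
(z(-311, 263) + 334735)*(-174890 + p(-139, 35*9)) = (2*(-61 + 263 - 1*(-311))/(-61 + 263) + 334735)*(-174890 - 139*(501 + 35*9 + 501*(-139) - 4865*9)) = (2*(-61 + 263 + 311)/202 + 334735)*(-174890 - 139*(501 + 315 - 69639 - 139*315)) = (2*(1/202)*513 + 334735)*(-174890 - 139*(501 + 315 - 69639 - 43785)) = (513/101 + 334735)*(-174890 - 139*(-112608)) = 33808748*(-174890 + 15652512)/101 = (33808748/101)*15477622 = 523279021837256/101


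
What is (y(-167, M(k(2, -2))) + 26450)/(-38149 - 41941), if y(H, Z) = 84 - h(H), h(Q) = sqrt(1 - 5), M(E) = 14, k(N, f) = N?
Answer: -13267/40045 + I/40045 ≈ -0.3313 + 2.4972e-5*I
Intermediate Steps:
h(Q) = 2*I (h(Q) = sqrt(-4) = 2*I)
y(H, Z) = 84 - 2*I
(y(-167, M(k(2, -2))) + 26450)/(-38149 - 41941) = ((84 - 2*I) + 26450)/(-38149 - 41941) = (26534 - 2*I)/(-80090) = (26534 - 2*I)*(-1/80090) = -13267/40045 + I/40045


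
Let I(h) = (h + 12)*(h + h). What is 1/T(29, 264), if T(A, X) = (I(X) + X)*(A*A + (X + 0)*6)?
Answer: 1/354030600 ≈ 2.8246e-9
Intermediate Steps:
I(h) = 2*h*(12 + h) (I(h) = (12 + h)*(2*h) = 2*h*(12 + h))
T(A, X) = (X + 2*X*(12 + X))*(A² + 6*X) (T(A, X) = (2*X*(12 + X) + X)*(A*A + (X + 0)*6) = (X + 2*X*(12 + X))*(A² + X*6) = (X + 2*X*(12 + X))*(A² + 6*X))
1/T(29, 264) = 1/(264*(12*264² + 25*29² + 150*264 + 2*264*29²)) = 1/(264*(12*69696 + 25*841 + 39600 + 2*264*841)) = 1/(264*(836352 + 21025 + 39600 + 444048)) = 1/(264*1341025) = 1/354030600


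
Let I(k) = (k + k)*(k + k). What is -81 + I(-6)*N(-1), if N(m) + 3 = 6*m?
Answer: -1377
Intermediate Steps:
N(m) = -3 + 6*m
I(k) = 4*k² (I(k) = (2*k)*(2*k) = 4*k²)
-81 + I(-6)*N(-1) = -81 + (4*(-6)²)*(-3 + 6*(-1)) = -81 + (4*36)*(-3 - 6) = -81 + 144*(-9) = -81 - 1296 = -1377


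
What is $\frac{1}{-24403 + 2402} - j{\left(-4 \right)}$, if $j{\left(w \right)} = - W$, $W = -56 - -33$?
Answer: $- \frac{506024}{22001} \approx -23.0$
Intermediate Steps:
$W = -23$ ($W = -56 + 33 = -23$)
$j{\left(w \right)} = 23$ ($j{\left(w \right)} = \left(-1\right) \left(-23\right) = 23$)
$\frac{1}{-24403 + 2402} - j{\left(-4 \right)} = \frac{1}{-24403 + 2402} - 23 = \frac{1}{-22001} - 23 = - \frac{1}{22001} - 23 = - \frac{506024}{22001}$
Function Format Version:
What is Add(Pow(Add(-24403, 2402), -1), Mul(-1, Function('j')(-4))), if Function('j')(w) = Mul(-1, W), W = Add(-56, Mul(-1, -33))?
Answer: Rational(-506024, 22001) ≈ -23.000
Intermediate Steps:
W = -23 (W = Add(-56, 33) = -23)
Function('j')(w) = 23 (Function('j')(w) = Mul(-1, -23) = 23)
Add(Pow(Add(-24403, 2402), -1), Mul(-1, Function('j')(-4))) = Add(Pow(Add(-24403, 2402), -1), Mul(-1, 23)) = Add(Pow(-22001, -1), -23) = Add(Rational(-1, 22001), -23) = Rational(-506024, 22001)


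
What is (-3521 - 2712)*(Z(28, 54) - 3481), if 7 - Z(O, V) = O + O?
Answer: 22002490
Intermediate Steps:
Z(O, V) = 7 - 2*O (Z(O, V) = 7 - (O + O) = 7 - 2*O)
(-3521 - 2712)*(Z(28, 54) - 3481) = (-3521 - 2712)*((7 - 2*28) - 3481) = -6233*((7 - 56) - 3481) = -6233*(-49 - 3481) = -6233*(-3530) = 22002490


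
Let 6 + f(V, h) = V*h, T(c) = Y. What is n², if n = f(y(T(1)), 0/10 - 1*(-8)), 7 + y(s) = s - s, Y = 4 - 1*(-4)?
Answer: 3844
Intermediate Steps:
Y = 8 (Y = 4 + 4 = 8)
T(c) = 8
y(s) = -7 (y(s) = -7 + (s - s) = -7 + 0 = -7)
f(V, h) = -6 + V*h
n = -62 (n = -6 - 7*(0/10 - 1*(-8)) = -6 - 7*(0*(⅒) + 8) = -6 - 7*(0 + 8) = -6 - 7*8 = -6 - 56 = -62)
n² = (-62)² = 3844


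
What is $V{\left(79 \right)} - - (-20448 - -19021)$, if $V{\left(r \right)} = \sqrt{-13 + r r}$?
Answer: $-1427 + 6 \sqrt{173} \approx -1348.1$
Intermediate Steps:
$V{\left(r \right)} = \sqrt{-13 + r^{2}}$
$V{\left(79 \right)} - - (-20448 - -19021) = \sqrt{-13 + 79^{2}} - - (-20448 - -19021) = \sqrt{-13 + 6241} - - (-20448 + 19021) = \sqrt{6228} - \left(-1\right) \left(-1427\right) = 6 \sqrt{173} - 1427 = -1427 + 6 \sqrt{173}$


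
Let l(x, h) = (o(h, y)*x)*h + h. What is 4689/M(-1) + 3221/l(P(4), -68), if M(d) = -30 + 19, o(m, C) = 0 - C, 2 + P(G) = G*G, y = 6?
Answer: -26429285/62084 ≈ -425.70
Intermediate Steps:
P(G) = -2 + G² (P(G) = -2 + G*G = -2 + G²)
o(m, C) = -C
l(x, h) = h - 6*h*x (l(x, h) = ((-1*6)*x)*h + h = (-6*x)*h + h = -6*h*x + h = h - 6*h*x)
M(d) = -11
4689/M(-1) + 3221/l(P(4), -68) = 4689/(-11) + 3221/((-68*(1 - 6*(-2 + 4²)))) = 4689*(-1/11) + 3221/((-68*(1 - 6*(-2 + 16)))) = -4689/11 + 3221/((-68*(1 - 6*14))) = -4689/11 + 3221/((-68*(1 - 84))) = -4689/11 + 3221/((-68*(-83))) = -4689/11 + 3221/5644 = -26429285/62084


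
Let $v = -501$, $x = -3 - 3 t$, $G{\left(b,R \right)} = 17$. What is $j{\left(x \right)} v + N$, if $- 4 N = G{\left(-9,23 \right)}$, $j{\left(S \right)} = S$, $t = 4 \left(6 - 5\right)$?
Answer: $\frac{30043}{4} \approx 7510.8$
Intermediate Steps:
$t = 4$ ($t = 4 \cdot 1 = 4$)
$x = -15$ ($x = -3 - 12 = -15$)
$N = - \frac{17}{4}$ ($N = \left(- \frac{1}{4}\right) 17 = - \frac{17}{4} \approx -4.25$)
$j{\left(x \right)} v + N = \left(-15\right) \left(-501\right) - \frac{17}{4} = 7515 - \frac{17}{4} = \frac{30043}{4}$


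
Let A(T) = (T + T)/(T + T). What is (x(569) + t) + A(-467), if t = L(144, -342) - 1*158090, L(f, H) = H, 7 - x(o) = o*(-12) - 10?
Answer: -151586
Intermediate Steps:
x(o) = 17 + 12*o (x(o) = 7 - (o*(-12) - 10) = 7 - (-12*o - 10) = 7 - (-10 - 12*o) = 7 + (10 + 12*o) = 17 + 12*o)
t = -158432 (t = -342 - 1*158090 = -342 - 158090 = -158432)
A(T) = 1 (A(T) = (2*T)/((2*T)) = (2*T)*(1/(2*T)) = 1)
(x(569) + t) + A(-467) = ((17 + 12*569) - 158432) + 1 = ((17 + 6828) - 158432) + 1 = (6845 - 158432) + 1 = -151587 + 1 = -151586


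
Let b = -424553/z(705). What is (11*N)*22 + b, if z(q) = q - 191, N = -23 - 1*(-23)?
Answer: -424553/514 ≈ -825.98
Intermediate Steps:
N = 0 (N = -23 + 23 = 0)
z(q) = -191 + q
b = -424553/514 (b = -424553/(-191 + 705) = -424553/514 ≈ -825.98)
(11*N)*22 + b = (11*0)*22 - 424553/514 = 0*22 - 424553/514 = 0 - 424553/514 = -424553/514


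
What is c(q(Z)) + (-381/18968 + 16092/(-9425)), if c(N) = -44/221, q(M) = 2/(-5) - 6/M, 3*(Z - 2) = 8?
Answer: -5855086877/3039147800 ≈ -1.9266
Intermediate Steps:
Z = 14/3 (Z = 2 + (⅓)*8 = 2 + 8/3 = 14/3 ≈ 4.6667)
q(M) = -⅖ - 6/M (q(M) = 2*(-⅕) - 6/M = -⅖ - 6/M)
c(N) = -44/221 (c(N) = -44*1/221 = -44/221)
c(q(Z)) + (-381/18968 + 16092/(-9425)) = -44/221 + (-381/18968 + 16092/(-9425)) = -44/221 + (-381*1/18968 + 16092*(-1/9425)) = -44/221 + (-381/18968 - 16092/9425) = -44/221 - 308823981/178773400 = -5855086877/3039147800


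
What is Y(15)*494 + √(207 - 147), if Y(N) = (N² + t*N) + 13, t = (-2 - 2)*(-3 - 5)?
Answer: 354692 + 2*√15 ≈ 3.5470e+5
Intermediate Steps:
t = 32 (t = -4*(-8) = 32)
Y(N) = 13 + N² + 32*N (Y(N) = (N² + 32*N) + 13 = 13 + N² + 32*N)
Y(15)*494 + √(207 - 147) = (13 + 15² + 32*15)*494 + √(207 - 147) = (13 + 225 + 480)*494 + √60 = 718*494 + 2*√15 = 354692 + 2*√15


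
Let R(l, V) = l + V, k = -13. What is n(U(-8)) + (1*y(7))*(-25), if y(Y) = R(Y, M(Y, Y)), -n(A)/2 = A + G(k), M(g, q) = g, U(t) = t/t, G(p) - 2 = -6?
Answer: -344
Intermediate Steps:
G(p) = -4 (G(p) = 2 - 6 = -4)
U(t) = 1
R(l, V) = V + l
n(A) = 8 - 2*A (n(A) = -2*(A - 4) = -2*(-4 + A) = 8 - 2*A)
y(Y) = 2*Y (y(Y) = Y + Y = 2*Y)
n(U(-8)) + (1*y(7))*(-25) = (8 - 2*1) + (1*(2*7))*(-25) = (8 - 2) + (1*14)*(-25) = 6 + 14*(-25) = 6 - 350 = -344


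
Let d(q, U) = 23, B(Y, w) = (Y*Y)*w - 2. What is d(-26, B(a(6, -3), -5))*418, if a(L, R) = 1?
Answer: 9614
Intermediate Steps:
B(Y, w) = -2 + w*Y**2 (B(Y, w) = Y**2*w - 2 = w*Y**2 - 2 = -2 + w*Y**2)
d(-26, B(a(6, -3), -5))*418 = 23*418 = 9614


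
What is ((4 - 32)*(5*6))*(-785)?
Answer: 659400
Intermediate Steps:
((4 - 32)*(5*6))*(-785) = -28*30*(-785) = -840*(-785) = 659400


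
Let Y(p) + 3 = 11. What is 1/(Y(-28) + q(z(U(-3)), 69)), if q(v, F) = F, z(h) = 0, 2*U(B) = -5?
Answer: 1/77 ≈ 0.012987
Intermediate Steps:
Y(p) = 8 (Y(p) = -3 + 11 = 8)
U(B) = -5/2 (U(B) = (½)*(-5) = -5/2)
1/(Y(-28) + q(z(U(-3)), 69)) = 1/(8 + 69) = 1/77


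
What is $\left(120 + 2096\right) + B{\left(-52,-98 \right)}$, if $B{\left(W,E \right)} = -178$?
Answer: $2038$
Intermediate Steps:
$\left(120 + 2096\right) + B{\left(-52,-98 \right)} = \left(120 + 2096\right) - 178 = 2216 - 178 = 2038$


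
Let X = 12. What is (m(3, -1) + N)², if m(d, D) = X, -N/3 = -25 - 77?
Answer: 101124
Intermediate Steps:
N = 306 (N = -3*(-25 - 77) = -3*(-102) = 306)
m(d, D) = 12
(m(3, -1) + N)² = (12 + 306)² = 318² = 101124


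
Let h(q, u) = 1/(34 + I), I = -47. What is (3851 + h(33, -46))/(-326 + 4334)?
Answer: 25031/26052 ≈ 0.96081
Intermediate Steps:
h(q, u) = -1/13 (h(q, u) = 1/(34 - 47) = 1/(-13) = -1/13)
(3851 + h(33, -46))/(-326 + 4334) = (3851 - 1/13)/(-326 + 4334) = (50062/13)/4008 = (50062/13)*(1/4008) = 25031/26052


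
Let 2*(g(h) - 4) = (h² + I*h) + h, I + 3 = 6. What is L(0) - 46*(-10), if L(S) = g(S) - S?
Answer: 464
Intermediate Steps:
I = 3 (I = -3 + 6 = 3)
g(h) = 4 + h²/2 + 2*h (g(h) = 4 + ((h² + 3*h) + h)/2 = 4 + (h² + 4*h)/2 = 4 + (h²/2 + 2*h) = 4 + h²/2 + 2*h)
L(S) = 4 + S + S²/2 (L(S) = (4 + S²/2 + 2*S) - S = 4 + S + S²/2)
L(0) - 46*(-10) = (4 + 0 + (½)*0²) - 46*(-10) = (4 + 0 + (½)*0) + 460 = (4 + 0 + 0) + 460 = 4 + 460 = 464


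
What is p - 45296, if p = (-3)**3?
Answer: -45323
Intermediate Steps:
p = -27
p - 45296 = -27 - 45296 = -45323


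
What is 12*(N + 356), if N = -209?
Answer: 1764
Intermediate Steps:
12*(N + 356) = 12*(-209 + 356) = 12*147 = 1764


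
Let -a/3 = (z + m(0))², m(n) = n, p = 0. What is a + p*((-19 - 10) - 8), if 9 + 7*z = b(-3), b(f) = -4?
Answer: -507/49 ≈ -10.347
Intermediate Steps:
z = -13/7 (z = -9/7 + (⅐)*(-4) = -9/7 - 4/7 = -13/7 ≈ -1.8571)
a = -507/49 (a = -3*(-13/7 + 0)² = -3*(-13/7)² = -3*169/49 = -507/49 ≈ -10.347)
a + p*((-19 - 10) - 8) = -507/49 + 0*((-19 - 10) - 8) = -507/49 + 0*(-29 - 8) = -507/49 + 0*(-37) = -507/49 + 0 = -507/49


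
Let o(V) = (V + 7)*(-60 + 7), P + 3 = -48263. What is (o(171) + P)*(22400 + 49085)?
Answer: -4124684500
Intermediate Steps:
P = -48266 (P = -3 - 48263 = -48266)
o(V) = -371 - 53*V (o(V) = (7 + V)*(-53) = -371 - 53*V)
(o(171) + P)*(22400 + 49085) = ((-371 - 53*171) - 48266)*(22400 + 49085) = ((-371 - 9063) - 48266)*71485 = (-9434 - 48266)*71485 = -57700*71485 = -4124684500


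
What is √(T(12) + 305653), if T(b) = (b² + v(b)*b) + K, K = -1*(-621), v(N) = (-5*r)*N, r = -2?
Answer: √307858 ≈ 554.85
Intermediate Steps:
v(N) = 10*N (v(N) = (-5*(-2))*N = 10*N)
K = 621
T(b) = 621 + 11*b² (T(b) = (b² + (10*b)*b) + 621 = (b² + 10*b²) + 621 = 11*b² + 621 = 621 + 11*b²)
√(T(12) + 305653) = √((621 + 11*12²) + 305653) = √((621 + 11*144) + 305653) = √((621 + 1584) + 305653) = √(2205 + 305653) = √307858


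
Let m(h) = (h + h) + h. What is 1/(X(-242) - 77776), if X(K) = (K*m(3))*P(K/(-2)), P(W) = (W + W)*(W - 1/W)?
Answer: -1/63849616 ≈ -1.5662e-8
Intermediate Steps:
m(h) = 3*h (m(h) = 2*h + h = 3*h)
P(W) = 2*W*(W - 1/W) (P(W) = (2*W)*(W - 1/W) = 2*W*(W - 1/W))
X(K) = 9*K*(-2 + K**2/2) (X(K) = (K*(3*3))*(-2 + 2*(K/(-2))**2) = (K*9)*(-2 + 2*(K*(-1/2))**2) = (9*K)*(-2 + 2*(-K/2)**2) = (9*K)*(-2 + 2*(K**2/4)) = (9*K)*(-2 + K**2/2) = 9*K*(-2 + K**2/2))
1/(X(-242) - 77776) = 1/((9/2)*(-242)*(-4 + (-242)**2) - 77776) = 1/((9/2)*(-242)*(-4 + 58564) - 77776) = 1/((9/2)*(-242)*58560 - 77776) = 1/(-63771840 - 77776) = 1/(-63849616) = -1/63849616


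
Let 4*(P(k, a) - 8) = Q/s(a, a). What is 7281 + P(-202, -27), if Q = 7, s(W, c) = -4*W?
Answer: 3148855/432 ≈ 7289.0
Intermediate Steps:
P(k, a) = 8 - 7/(16*a) (P(k, a) = 8 + (7/((-4*a)))/4 = 8 + (7*(-1/(4*a)))/4 = 8 + (-7/(4*a))/4 = 8 - 7/(16*a))
7281 + P(-202, -27) = 7281 + (8 - 7/16/(-27)) = 7281 + (8 - 7/16*(-1/27)) = 7281 + (8 + 7/432) = 7281 + 3463/432 = 3148855/432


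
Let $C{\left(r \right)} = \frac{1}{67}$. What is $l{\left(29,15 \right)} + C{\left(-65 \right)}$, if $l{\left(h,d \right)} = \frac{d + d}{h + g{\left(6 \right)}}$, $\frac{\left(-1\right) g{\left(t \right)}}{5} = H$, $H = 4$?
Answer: $\frac{673}{201} \approx 3.3483$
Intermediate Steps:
$g{\left(t \right)} = -20$ ($g{\left(t \right)} = \left(-5\right) 4 = -20$)
$l{\left(h,d \right)} = \frac{2 d}{-20 + h}$ ($l{\left(h,d \right)} = \frac{d + d}{h - 20} = \frac{2 d}{-20 + h}$)
$C{\left(r \right)} = \frac{1}{67}$
$l{\left(29,15 \right)} + C{\left(-65 \right)} = 2 \cdot 15 \frac{1}{-20 + 29} + \frac{1}{67} = 2 \cdot 15 \cdot \frac{1}{9} + \frac{1}{67} = \frac{10}{3} + \frac{1}{67} = \frac{673}{201}$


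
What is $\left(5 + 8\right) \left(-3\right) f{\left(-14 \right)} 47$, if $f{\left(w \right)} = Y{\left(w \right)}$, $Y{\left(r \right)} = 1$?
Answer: $-1833$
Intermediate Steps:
$f{\left(w \right)} = 1$
$\left(5 + 8\right) \left(-3\right) f{\left(-14 \right)} 47 = \left(5 + 8\right) \left(-3\right) 1 \cdot 47 = 13 \left(-3\right) 1 \cdot 47 = \left(-39\right) 1 \cdot 47 = \left(-39\right) 47 = -1833$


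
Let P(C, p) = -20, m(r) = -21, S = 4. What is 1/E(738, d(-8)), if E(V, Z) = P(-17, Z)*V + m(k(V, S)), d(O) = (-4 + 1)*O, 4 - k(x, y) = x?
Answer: -1/14781 ≈ -6.7654e-5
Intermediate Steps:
k(x, y) = 4 - x
d(O) = -3*O
E(V, Z) = -21 - 20*V (E(V, Z) = -20*V - 21 = -21 - 20*V)
1/E(738, d(-8)) = 1/(-21 - 20*738) = 1/(-21 - 14760) = 1/(-14781) = -1/14781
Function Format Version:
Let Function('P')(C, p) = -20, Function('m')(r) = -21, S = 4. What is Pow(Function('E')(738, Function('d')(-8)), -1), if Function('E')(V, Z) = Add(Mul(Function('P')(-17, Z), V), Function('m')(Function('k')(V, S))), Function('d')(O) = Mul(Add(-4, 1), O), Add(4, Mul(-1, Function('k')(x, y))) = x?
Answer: Rational(-1, 14781) ≈ -6.7654e-5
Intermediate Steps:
Function('k')(x, y) = Add(4, Mul(-1, x))
Function('d')(O) = Mul(-3, O)
Function('E')(V, Z) = Add(-21, Mul(-20, V)) (Function('E')(V, Z) = Add(Mul(-20, V), -21) = Add(-21, Mul(-20, V)))
Pow(Function('E')(738, Function('d')(-8)), -1) = Pow(Add(-21, Mul(-20, 738)), -1) = Pow(Add(-21, -14760), -1) = Pow(-14781, -1) = Rational(-1, 14781)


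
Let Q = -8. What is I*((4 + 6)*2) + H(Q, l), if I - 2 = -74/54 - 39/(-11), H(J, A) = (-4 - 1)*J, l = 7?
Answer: 36680/297 ≈ 123.50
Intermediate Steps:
H(J, A) = -5*J
I = 1240/297 (I = 2 + (-74/54 - 39/(-11)) = 2 + (-74*1/54 - 39*(-1/11)) = 2 + (-37/27 + 39/11) = 2 + 646/297 = 1240/297 ≈ 4.1751)
I*((4 + 6)*2) + H(Q, l) = 1240*((4 + 6)*2)/297 - 5*(-8) = 1240*(10*2)/297 + 40 = (1240/297)*20 + 40 = 24800/297 + 40 = 36680/297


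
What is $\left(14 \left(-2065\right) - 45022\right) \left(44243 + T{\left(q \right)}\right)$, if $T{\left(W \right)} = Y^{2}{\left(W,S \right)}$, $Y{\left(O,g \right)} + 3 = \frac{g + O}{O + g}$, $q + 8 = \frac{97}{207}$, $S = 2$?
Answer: $-3271269204$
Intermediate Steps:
$q = - \frac{1559}{207}$ ($q = -8 + \frac{97}{207} = - \frac{1559}{207} \approx -7.5314$)
$Y{\left(O,g \right)} = -2$ ($Y{\left(O,g \right)} = -3 + \frac{g + O}{O + g} = -3 + \frac{O + g}{O + g} = -3 + 1 = -2$)
$T{\left(W \right)} = 4$ ($T{\left(W \right)} = \left(-2\right)^{2} = 4$)
$\left(14 \left(-2065\right) - 45022\right) \left(44243 + T{\left(q \right)}\right) = \left(14 \left(-2065\right) - 45022\right) \left(44243 + 4\right) = \left(-28910 - 45022\right) 44247 = \left(-73932\right) 44247 = -3271269204$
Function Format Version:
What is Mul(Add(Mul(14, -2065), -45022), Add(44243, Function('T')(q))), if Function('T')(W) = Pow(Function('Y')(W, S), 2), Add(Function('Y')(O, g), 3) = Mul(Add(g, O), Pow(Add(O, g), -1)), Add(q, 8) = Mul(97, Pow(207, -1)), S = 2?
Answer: -3271269204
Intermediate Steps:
q = Rational(-1559, 207) (q = Add(-8, Mul(97, Pow(207, -1))) = Add(-8, Mul(97, Rational(1, 207))) = Add(-8, Rational(97, 207)) = Rational(-1559, 207) ≈ -7.5314)
Function('Y')(O, g) = -2 (Function('Y')(O, g) = Add(-3, Mul(Add(g, O), Pow(Add(O, g), -1))) = Add(-3, Mul(Add(O, g), Pow(Add(O, g), -1))) = Add(-3, 1) = -2)
Function('T')(W) = 4 (Function('T')(W) = Pow(-2, 2) = 4)
Mul(Add(Mul(14, -2065), -45022), Add(44243, Function('T')(q))) = Mul(Add(Mul(14, -2065), -45022), Add(44243, 4)) = Mul(Add(-28910, -45022), 44247) = Mul(-73932, 44247) = -3271269204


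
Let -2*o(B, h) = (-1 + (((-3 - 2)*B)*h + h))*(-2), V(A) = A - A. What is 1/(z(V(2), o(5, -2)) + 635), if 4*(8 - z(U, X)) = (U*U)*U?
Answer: 1/643 ≈ 0.0015552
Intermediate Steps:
V(A) = 0
o(B, h) = -1 + h - 5*B*h (o(B, h) = -(-1 + (((-3 - 2)*B)*h + h))*(-2)/2 = -(-1 + ((-5*B)*h + h))*(-2)/2 = -(-1 + (-5*B*h + h))*(-2)/2 = -(-1 + (h - 5*B*h))*(-2)/2 = -(-1 + h - 5*B*h)*(-2)/2 = -(2 - 2*h + 10*B*h)/2 = -1 + h - 5*B*h)
z(U, X) = 8 - U³/4 (z(U, X) = 8 - U*U*U/4 = 8 - U²*U/4 = 8 - U³/4)
1/(z(V(2), o(5, -2)) + 635) = 1/((8 - ¼*0³) + 635) = 1/((8 - ¼*0) + 635) = 1/((8 + 0) + 635) = 1/(8 + 635) = 1/643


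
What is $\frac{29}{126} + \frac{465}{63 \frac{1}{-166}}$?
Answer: $- \frac{154351}{126} \approx -1225.0$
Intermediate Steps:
$\frac{29}{126} + \frac{465}{63 \frac{1}{-166}} = 29 \cdot \frac{1}{126} + \frac{465}{63 \left(- \frac{1}{166}\right)} = \frac{29}{126} + \frac{465}{- \frac{63}{166}} = \frac{29}{126} + 465 \left(- \frac{166}{63}\right) = \frac{29}{126} - \frac{25730}{21} = - \frac{154351}{126}$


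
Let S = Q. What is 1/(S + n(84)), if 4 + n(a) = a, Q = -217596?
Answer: -1/217516 ≈ -4.5974e-6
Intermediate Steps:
n(a) = -4 + a
S = -217596
1/(S + n(84)) = 1/(-217596 + (-4 + 84)) = 1/(-217596 + 80) = 1/(-217516) = -1/217516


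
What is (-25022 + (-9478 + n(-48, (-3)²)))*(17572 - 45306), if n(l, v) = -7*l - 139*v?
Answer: 982199610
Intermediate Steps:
n(l, v) = -139*v - 7*l
(-25022 + (-9478 + n(-48, (-3)²)))*(17572 - 45306) = (-25022 + (-9478 + (-139*(-3)² - 7*(-48))))*(17572 - 45306) = (-25022 + (-9478 + (-139*9 + 336)))*(-27734) = (-25022 + (-9478 + (-1251 + 336)))*(-27734) = (-25022 + (-9478 - 915))*(-27734) = (-25022 - 10393)*(-27734) = -35415*(-27734) = 982199610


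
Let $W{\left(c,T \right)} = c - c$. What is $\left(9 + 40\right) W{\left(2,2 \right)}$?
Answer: $0$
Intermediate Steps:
$W{\left(c,T \right)} = 0$
$\left(9 + 40\right) W{\left(2,2 \right)} = \left(9 + 40\right) 0 = 49 \cdot 0 = 0$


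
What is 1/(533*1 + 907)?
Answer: 1/1440 ≈ 0.00069444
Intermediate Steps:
1/(533*1 + 907) = 1/(533 + 907) = 1/1440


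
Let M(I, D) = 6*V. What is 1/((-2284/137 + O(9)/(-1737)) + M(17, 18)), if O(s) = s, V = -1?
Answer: -26441/599595 ≈ -0.044098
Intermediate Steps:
M(I, D) = -6 (M(I, D) = 6*(-1) = -6)
1/((-2284/137 + O(9)/(-1737)) + M(17, 18)) = 1/((-2284/137 + 9/(-1737)) - 6) = 1/((-2284*1/137 + 9*(-1/1737)) - 6) = 1/((-2284/137 - 1/193) - 6) = 1/(-440949/26441 - 6) = 1/(-599595/26441) = -26441/599595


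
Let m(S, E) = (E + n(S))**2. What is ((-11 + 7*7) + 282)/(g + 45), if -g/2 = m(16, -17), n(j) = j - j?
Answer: -320/533 ≈ -0.60038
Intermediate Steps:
n(j) = 0
m(S, E) = E**2 (m(S, E) = (E + 0)**2 = E**2)
g = -578 (g = -2*(-17)**2 = -2*289 = -578)
((-11 + 7*7) + 282)/(g + 45) = ((-11 + 7*7) + 282)/(-578 + 45) = ((-11 + 49) + 282)/(-533) = (38 + 282)*(-1/533) = 320*(-1/533) = -320/533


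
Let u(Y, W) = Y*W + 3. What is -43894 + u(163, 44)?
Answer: -36719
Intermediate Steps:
u(Y, W) = 3 + W*Y (u(Y, W) = W*Y + 3 = 3 + W*Y)
-43894 + u(163, 44) = -43894 + (3 + 44*163) = -43894 + (3 + 7172) = -43894 + 7175 = -36719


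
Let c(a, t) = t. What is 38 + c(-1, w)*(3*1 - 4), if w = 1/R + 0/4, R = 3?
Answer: 113/3 ≈ 37.667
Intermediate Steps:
w = ⅓ (w = 1/3 + 0/4 = 1*(⅓) + 0*(¼) = ⅓ + 0 = ⅓ ≈ 0.33333)
38 + c(-1, w)*(3*1 - 4) = 38 + (3*1 - 4)/3 = 38 + (3 - 4)/3 = 38 + (⅓)*(-1) = 38 - ⅓ = 113/3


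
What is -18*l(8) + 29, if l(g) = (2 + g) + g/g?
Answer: -169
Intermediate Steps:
l(g) = 3 + g (l(g) = (2 + g) + 1 = 3 + g)
-18*l(8) + 29 = -18*(3 + 8) + 29 = -18*11 + 29 = -198 + 29 = -169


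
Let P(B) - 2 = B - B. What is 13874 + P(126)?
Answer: 13876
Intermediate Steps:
P(B) = 2 (P(B) = 2 + (B - B) = 2 + 0 = 2)
13874 + P(126) = 13874 + 2 = 13876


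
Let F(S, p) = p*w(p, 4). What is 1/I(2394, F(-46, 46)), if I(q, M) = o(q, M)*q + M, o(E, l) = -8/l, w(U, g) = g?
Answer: 23/1838 ≈ 0.012514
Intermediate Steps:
F(S, p) = 4*p (F(S, p) = p*4 = 4*p)
I(q, M) = M - 8*q/M (I(q, M) = (-8/M)*q + M = -8*q/M + M = M - 8*q/M)
1/I(2394, F(-46, 46)) = 1/(4*46 - 8*2394/4*46) = 1/(184 - 8*2394/184) = 1/(184 - 8*2394*1/184) = 1/(184 - 2394/23) = 1/(1838/23) = 23/1838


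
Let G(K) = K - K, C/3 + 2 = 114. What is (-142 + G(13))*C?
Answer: -47712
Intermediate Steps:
C = 336 (C = -6 + 3*114 = -6 + 342 = 336)
G(K) = 0
(-142 + G(13))*C = (-142 + 0)*336 = -142*336 = -47712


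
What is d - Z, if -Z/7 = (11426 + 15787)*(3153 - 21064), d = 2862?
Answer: -3411881439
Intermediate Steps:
Z = 3411884301 (Z = -7*(11426 + 15787)*(3153 - 21064) = -190491*(-17911) = -7*(-487412043) = 3411884301)
d - Z = 2862 - 1*3411884301 = 2862 - 3411884301 = -3411881439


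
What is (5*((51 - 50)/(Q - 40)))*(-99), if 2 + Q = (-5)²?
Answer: 495/17 ≈ 29.118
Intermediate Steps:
Q = 23 (Q = -2 + (-5)² = -2 + 25 = 23)
(5*((51 - 50)/(Q - 40)))*(-99) = (5*((51 - 50)/(23 - 40)))*(-99) = (5*(1/(-17)))*(-99) = (5*(1*(-1/17)))*(-99) = (5*(-1/17))*(-99) = -5/17*(-99) = 495/17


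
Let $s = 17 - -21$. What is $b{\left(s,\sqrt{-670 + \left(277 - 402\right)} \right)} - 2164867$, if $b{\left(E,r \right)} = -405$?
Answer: $-2165272$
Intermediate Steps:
$s = 38$ ($s = 17 + 21 = 38$)
$b{\left(s,\sqrt{-670 + \left(277 - 402\right)} \right)} - 2164867 = -405 - 2164867 = -2165272$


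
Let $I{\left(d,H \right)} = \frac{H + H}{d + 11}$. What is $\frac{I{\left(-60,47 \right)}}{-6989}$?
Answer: $\frac{94}{342461} \approx 0.00027448$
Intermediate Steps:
$I{\left(d,H \right)} = \frac{2 H}{11 + d}$
$\frac{I{\left(-60,47 \right)}}{-6989} = \frac{2 \cdot 47 \frac{1}{11 - 60}}{-6989} = 2 \cdot 47 \frac{1}{-49} \left(- \frac{1}{6989}\right) = 2 \cdot 47 \left(- \frac{1}{49}\right) \left(- \frac{1}{6989}\right) = \left(- \frac{94}{49}\right) \left(- \frac{1}{6989}\right) = \frac{94}{342461}$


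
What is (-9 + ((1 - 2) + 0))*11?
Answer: -110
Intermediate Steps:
(-9 + ((1 - 2) + 0))*11 = (-9 + (-1 + 0))*11 = (-9 - 1)*11 = -10*11 = -110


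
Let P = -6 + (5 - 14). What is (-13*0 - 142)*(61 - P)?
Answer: -10792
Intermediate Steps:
P = -15 (P = -6 - 9 = -15)
(-13*0 - 142)*(61 - P) = (-13*0 - 142)*(61 - 1*(-15)) = (0 - 142)*(61 + 15) = -142*76 = -10792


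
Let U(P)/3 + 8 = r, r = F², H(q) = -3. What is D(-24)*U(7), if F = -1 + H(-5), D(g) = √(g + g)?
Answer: 96*I*√3 ≈ 166.28*I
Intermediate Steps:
D(g) = √2*√g (D(g) = √(2*g) = √2*√g)
F = -4 (F = -1 - 3 = -4)
r = 16 (r = (-4)² = 16)
U(P) = 24 (U(P) = -24 + 3*16 = -24 + 48 = 24)
D(-24)*U(7) = (√2*√(-24))*24 = (√2*(2*I*√6))*24 = (4*I*√3)*24 = 96*I*√3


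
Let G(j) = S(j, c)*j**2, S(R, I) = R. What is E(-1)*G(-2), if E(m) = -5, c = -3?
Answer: 40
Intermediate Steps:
G(j) = j**3 (G(j) = j*j**2 = j**3)
E(-1)*G(-2) = -5*(-2)**3 = -5*(-8) = 40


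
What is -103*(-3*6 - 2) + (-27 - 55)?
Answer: 1978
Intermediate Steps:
-103*(-3*6 - 2) + (-27 - 55) = -103*(-18 - 2) - 82 = -103*(-20) - 82 = 2060 - 82 = 1978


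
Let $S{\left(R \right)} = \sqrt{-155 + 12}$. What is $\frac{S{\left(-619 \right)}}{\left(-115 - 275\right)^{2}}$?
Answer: $\frac{i \sqrt{143}}{152100} \approx 7.8621 \cdot 10^{-5} i$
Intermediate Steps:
$S{\left(R \right)} = i \sqrt{143}$ ($S{\left(R \right)} = \sqrt{-143} = i \sqrt{143}$)
$\frac{S{\left(-619 \right)}}{\left(-115 - 275\right)^{2}} = \frac{i \sqrt{143}}{\left(-115 - 275\right)^{2}} = \frac{i \sqrt{143}}{\left(-390\right)^{2}} = \frac{i \sqrt{143}}{152100}$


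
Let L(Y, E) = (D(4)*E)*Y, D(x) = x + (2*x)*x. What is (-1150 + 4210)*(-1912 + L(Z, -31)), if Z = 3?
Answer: -16095600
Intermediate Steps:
D(x) = x + 2*x²
L(Y, E) = 36*E*Y (L(Y, E) = ((4*(1 + 2*4))*E)*Y = ((4*(1 + 8))*E)*Y = ((4*9)*E)*Y = (36*E)*Y = 36*E*Y)
(-1150 + 4210)*(-1912 + L(Z, -31)) = (-1150 + 4210)*(-1912 + 36*(-31)*3) = 3060*(-1912 - 3348) = 3060*(-5260) = -16095600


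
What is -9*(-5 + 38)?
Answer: -297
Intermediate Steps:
-9*(-5 + 38) = -9*33 = -297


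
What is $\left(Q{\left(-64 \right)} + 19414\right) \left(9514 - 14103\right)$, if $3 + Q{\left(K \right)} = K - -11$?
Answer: $-88833862$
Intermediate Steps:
$Q{\left(K \right)} = 8 + K$ ($Q{\left(K \right)} = -3 + \left(K - -11\right) = -3 + \left(K + 11\right) = -3 + \left(11 + K\right) = 8 + K$)
$\left(Q{\left(-64 \right)} + 19414\right) \left(9514 - 14103\right) = \left(\left(8 - 64\right) + 19414\right) \left(9514 - 14103\right) = \left(-56 + 19414\right) \left(-4589\right) = 19358 \left(-4589\right) = -88833862$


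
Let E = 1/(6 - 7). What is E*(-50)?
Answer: 50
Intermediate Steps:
E = -1 (E = 1/(-1) = -1)
E*(-50) = -1*(-50) = 50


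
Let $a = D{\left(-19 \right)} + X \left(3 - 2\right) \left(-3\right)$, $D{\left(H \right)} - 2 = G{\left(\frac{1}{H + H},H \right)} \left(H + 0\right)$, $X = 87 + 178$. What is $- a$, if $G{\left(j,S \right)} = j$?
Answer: $\frac{1585}{2} \approx 792.5$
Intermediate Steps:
$X = 265$
$D{\left(H \right)} = \frac{5}{2}$ ($D{\left(H \right)} = 2 + \frac{H + 0}{H + H} = 2 + \frac{H}{2 H} = 2 + \frac{1}{2 H} H = 2 + \frac{1}{2} = \frac{5}{2}$)
$a = - \frac{1585}{2}$ ($a = \frac{5}{2} + 265 \left(3 - 2\right) \left(-3\right) = \frac{5}{2} + 265 \cdot 1 \left(-3\right) = \frac{5}{2} + 265 \left(-3\right) = \frac{5}{2} - 795 = - \frac{1585}{2} \approx -792.5$)
$- a = \left(-1\right) \left(- \frac{1585}{2}\right) = \frac{1585}{2}$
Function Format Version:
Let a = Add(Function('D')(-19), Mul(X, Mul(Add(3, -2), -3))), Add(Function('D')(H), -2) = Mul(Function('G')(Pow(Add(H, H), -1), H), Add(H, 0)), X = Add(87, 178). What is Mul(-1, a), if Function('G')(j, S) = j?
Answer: Rational(1585, 2) ≈ 792.50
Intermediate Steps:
X = 265
Function('D')(H) = Rational(5, 2) (Function('D')(H) = Add(2, Mul(Pow(Add(H, H), -1), Add(H, 0))) = Add(2, Mul(Pow(Mul(2, H), -1), H)) = Add(2, Mul(Mul(Rational(1, 2), Pow(H, -1)), H)) = Add(2, Rational(1, 2)) = Rational(5, 2))
a = Rational(-1585, 2) (a = Add(Rational(5, 2), Mul(265, Mul(Add(3, -2), -3))) = Add(Rational(5, 2), Mul(265, Mul(1, -3))) = Add(Rational(5, 2), Mul(265, -3)) = Add(Rational(5, 2), -795) = Rational(-1585, 2) ≈ -792.50)
Mul(-1, a) = Mul(-1, Rational(-1585, 2)) = Rational(1585, 2)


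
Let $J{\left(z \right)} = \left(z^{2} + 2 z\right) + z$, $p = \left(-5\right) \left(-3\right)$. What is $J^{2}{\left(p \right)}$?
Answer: $72900$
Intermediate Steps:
$p = 15$
$J{\left(z \right)} = z^{2} + 3 z$
$J^{2}{\left(p \right)} = \left(15 \left(3 + 15\right)\right)^{2} = \left(15 \cdot 18\right)^{2} = 270^{2} = 72900$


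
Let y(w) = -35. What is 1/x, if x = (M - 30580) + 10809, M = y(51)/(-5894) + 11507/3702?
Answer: -779271/15404540090 ≈ -5.0587e-5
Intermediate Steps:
M = 2426851/779271 (M = -35/(-5894) + 11507/3702 = -35*(-1/5894) + 11507*(1/3702) = 5/842 + 11507/3702 = 2426851/779271 ≈ 3.1143)
x = -15404540090/779271 (x = (2426851/779271 - 30580) + 10809 = -23827680329/779271 + 10809 = -15404540090/779271 ≈ -19768.)
1/x = 1/(-15404540090/779271) = -779271/15404540090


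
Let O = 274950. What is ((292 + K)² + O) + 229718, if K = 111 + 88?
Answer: 745749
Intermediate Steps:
K = 199
((292 + K)² + O) + 229718 = ((292 + 199)² + 274950) + 229718 = (491² + 274950) + 229718 = (241081 + 274950) + 229718 = 516031 + 229718 = 745749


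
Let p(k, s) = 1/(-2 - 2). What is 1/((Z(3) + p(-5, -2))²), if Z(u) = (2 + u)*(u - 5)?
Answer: 16/1681 ≈ 0.0095181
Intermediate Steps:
Z(u) = (-5 + u)*(2 + u) (Z(u) = (2 + u)*(-5 + u) = (-5 + u)*(2 + u))
p(k, s) = -¼ (p(k, s) = 1/(-4) = -¼)
1/((Z(3) + p(-5, -2))²) = 1/(((-10 + 3² - 3*3) - ¼)²) = 1/(((-10 + 9 - 9) - ¼)²) = 1/((-10 - ¼)²) = 1/((-41/4)²) = 1/(1681/16) = 16/1681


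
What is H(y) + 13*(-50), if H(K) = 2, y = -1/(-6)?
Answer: -648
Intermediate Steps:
y = ⅙ (y = -1*(-⅙) = ⅙ ≈ 0.16667)
H(y) + 13*(-50) = 2 + 13*(-50) = 2 - 650 = -648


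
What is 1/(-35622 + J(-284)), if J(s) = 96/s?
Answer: -71/2529186 ≈ -2.8072e-5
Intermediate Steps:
1/(-35622 + J(-284)) = 1/(-35622 + 96/(-284)) = 1/(-35622 + 96*(-1/284)) = 1/(-35622 - 24/71) = 1/(-2529186/71) = -71/2529186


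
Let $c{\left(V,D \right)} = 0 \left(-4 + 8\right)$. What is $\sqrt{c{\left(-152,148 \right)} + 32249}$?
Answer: $\sqrt{32249} \approx 179.58$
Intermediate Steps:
$c{\left(V,D \right)} = 0$ ($c{\left(V,D \right)} = 0 \cdot 4 = 0$)
$\sqrt{c{\left(-152,148 \right)} + 32249} = \sqrt{0 + 32249} = \sqrt{32249}$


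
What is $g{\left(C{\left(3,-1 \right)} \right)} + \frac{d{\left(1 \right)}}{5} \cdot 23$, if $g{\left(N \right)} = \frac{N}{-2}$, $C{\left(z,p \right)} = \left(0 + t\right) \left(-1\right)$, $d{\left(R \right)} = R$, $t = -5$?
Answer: $\frac{21}{10} \approx 2.1$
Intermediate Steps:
$C{\left(z,p \right)} = 5$ ($C{\left(z,p \right)} = \left(0 - 5\right) \left(-1\right) = \left(-5\right) \left(-1\right) = 5$)
$g{\left(N \right)} = - \frac{N}{2}$ ($g{\left(N \right)} = N \left(- \frac{1}{2}\right) = - \frac{N}{2}$)
$g{\left(C{\left(3,-1 \right)} \right)} + \frac{d{\left(1 \right)}}{5} \cdot 23 = \left(- \frac{1}{2}\right) 5 + 1 \cdot \frac{1}{5} \cdot 23 = - \frac{5}{2} + 1 \cdot \frac{1}{5} \cdot 23 = - \frac{5}{2} + \frac{1}{5} \cdot 23 = - \frac{5}{2} + \frac{23}{5} = \frac{21}{10}$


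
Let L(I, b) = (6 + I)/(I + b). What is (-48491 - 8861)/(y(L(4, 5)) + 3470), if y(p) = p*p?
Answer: -2322756/140585 ≈ -16.522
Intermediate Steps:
L(I, b) = (6 + I)/(I + b)
y(p) = p²
(-48491 - 8861)/(y(L(4, 5)) + 3470) = (-48491 - 8861)/(((6 + 4)/(4 + 5))² + 3470) = -57352/((10/9)² + 3470) = -57352/(100/81 + 3470) = -57352/281170/81 = -57352*81/281170 = -2322756/140585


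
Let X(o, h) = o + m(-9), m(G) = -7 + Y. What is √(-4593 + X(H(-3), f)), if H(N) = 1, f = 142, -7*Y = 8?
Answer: I*√225407/7 ≈ 67.824*I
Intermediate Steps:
Y = -8/7 (Y = -⅐*8 = -8/7 ≈ -1.1429)
m(G) = -57/7 (m(G) = -7 - 8/7 = -57/7)
X(o, h) = -57/7 + o (X(o, h) = o - 57/7 = -57/7 + o)
√(-4593 + X(H(-3), f)) = √(-4593 + (-57/7 + 1)) = √(-4593 - 50/7) = √(-32201/7) = I*√225407/7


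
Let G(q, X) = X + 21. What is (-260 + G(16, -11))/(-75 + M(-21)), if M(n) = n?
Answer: 125/48 ≈ 2.6042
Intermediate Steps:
G(q, X) = 21 + X
(-260 + G(16, -11))/(-75 + M(-21)) = (-260 + (21 - 11))/(-75 - 21) = (-260 + 10)/(-96) = -250*(-1/96) = 125/48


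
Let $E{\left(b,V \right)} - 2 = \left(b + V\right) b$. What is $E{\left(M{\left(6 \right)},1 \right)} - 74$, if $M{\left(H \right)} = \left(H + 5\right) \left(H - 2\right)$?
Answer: $1908$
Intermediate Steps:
$M{\left(H \right)} = \left(-2 + H\right) \left(5 + H\right)$ ($M{\left(H \right)} = \left(5 + H\right) \left(-2 + H\right) = \left(-2 + H\right) \left(5 + H\right)$)
$E{\left(b,V \right)} = 2 + b \left(V + b\right)$ ($E{\left(b,V \right)} = 2 + \left(b + V\right) b = 2 + \left(V + b\right) b = 2 + b \left(V + b\right)$)
$E{\left(M{\left(6 \right)},1 \right)} - 74 = \left(2 + \left(-10 + 6^{2} + 3 \cdot 6\right)^{2} + 1 \left(-10 + 6^{2} + 3 \cdot 6\right)\right) - 74 = \left(2 + \left(-10 + 36 + 18\right)^{2} + 1 \left(-10 + 36 + 18\right)\right) - 74 = \left(2 + 44^{2} + 1 \cdot 44\right) - 74 = \left(2 + 1936 + 44\right) - 74 = 1982 - 74 = 1908$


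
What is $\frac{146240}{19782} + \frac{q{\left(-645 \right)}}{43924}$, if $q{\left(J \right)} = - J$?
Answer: $\frac{3218102575}{434452284} \approx 7.4073$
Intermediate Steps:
$\frac{146240}{19782} + \frac{q{\left(-645 \right)}}{43924} = \frac{146240}{19782} + \frac{\left(-1\right) \left(-645\right)}{43924} = 146240 \cdot \frac{1}{19782} + 645 \cdot \frac{1}{43924} = \frac{73120}{9891} + \frac{645}{43924} = \frac{3218102575}{434452284}$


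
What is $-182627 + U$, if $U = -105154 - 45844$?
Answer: $-333625$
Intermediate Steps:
$U = -150998$
$-182627 + U = -182627 - 150998 = -333625$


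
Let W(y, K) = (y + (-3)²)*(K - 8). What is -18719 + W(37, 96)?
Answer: -14671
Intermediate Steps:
W(y, K) = (-8 + K)*(9 + y) (W(y, K) = (y + 9)*(-8 + K) = (9 + y)*(-8 + K) = (-8 + K)*(9 + y))
-18719 + W(37, 96) = -18719 + (-72 - 8*37 + 9*96 + 96*37) = -18719 + (-72 - 296 + 864 + 3552) = -18719 + 4048 = -14671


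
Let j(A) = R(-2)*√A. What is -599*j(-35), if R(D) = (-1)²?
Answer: -599*I*√35 ≈ -3543.7*I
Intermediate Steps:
R(D) = 1
j(A) = √A (j(A) = 1*√A = √A)
-599*j(-35) = -599*I*√35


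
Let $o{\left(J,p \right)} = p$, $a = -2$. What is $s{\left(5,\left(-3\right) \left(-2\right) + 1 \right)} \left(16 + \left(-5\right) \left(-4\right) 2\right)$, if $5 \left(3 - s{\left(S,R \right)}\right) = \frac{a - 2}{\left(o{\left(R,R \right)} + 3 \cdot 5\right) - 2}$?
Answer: $\frac{4256}{25} \approx 170.24$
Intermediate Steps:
$s{\left(S,R \right)} = 3 + \frac{4}{5 \left(13 + R\right)}$ ($s{\left(S,R \right)} = 3 - \frac{\left(-2 - 2\right) \frac{1}{\left(R + 3 \cdot 5\right) - 2}}{5} = 3 - \frac{\left(-4\right) \frac{1}{\left(R + 15\right) - 2}}{5} = 3 - \frac{\left(-4\right) \frac{1}{\left(15 + R\right) - 2}}{5} = 3 - \frac{\left(-4\right) \frac{1}{13 + R}}{5} = 3 + \frac{4}{5 \left(13 + R\right)}$)
$s{\left(5,\left(-3\right) \left(-2\right) + 1 \right)} \left(16 + \left(-5\right) \left(-4\right) 2\right) = \frac{199 + 15 \left(\left(-3\right) \left(-2\right) + 1\right)}{5 \left(13 + \left(\left(-3\right) \left(-2\right) + 1\right)\right)} \left(16 + \left(-5\right) \left(-4\right) 2\right) = \frac{199 + 15 \left(6 + 1\right)}{5 \left(13 + \left(6 + 1\right)\right)} \left(16 + 20 \cdot 2\right) = \frac{199 + 15 \cdot 7}{5 \left(13 + 7\right)} \left(16 + 40\right) = \frac{199 + 105}{5 \cdot 20} \cdot 56 = \frac{1}{5} \cdot \frac{1}{20} \cdot 304 \cdot 56 = \frac{76}{25} \cdot 56 = \frac{4256}{25}$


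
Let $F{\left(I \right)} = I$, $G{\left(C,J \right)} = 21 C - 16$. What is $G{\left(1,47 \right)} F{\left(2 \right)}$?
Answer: $10$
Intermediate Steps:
$G{\left(C,J \right)} = -16 + 21 C$
$G{\left(1,47 \right)} F{\left(2 \right)} = \left(-16 + 21 \cdot 1\right) 2 = \left(-16 + 21\right) 2 = 5 \cdot 2 = 10$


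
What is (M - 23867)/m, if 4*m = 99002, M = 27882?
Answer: 8030/49501 ≈ 0.16222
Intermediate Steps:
m = 49501/2 (m = (¼)*99002 = 49501/2 ≈ 24751.)
(M - 23867)/m = (27882 - 23867)/(49501/2) = 4015*(2/49501) = 8030/49501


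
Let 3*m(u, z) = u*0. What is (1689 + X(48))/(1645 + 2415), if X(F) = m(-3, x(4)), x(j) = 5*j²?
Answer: 1689/4060 ≈ 0.41601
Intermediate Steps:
m(u, z) = 0 (m(u, z) = (u*0)/3 = (⅓)*0 = 0)
X(F) = 0
(1689 + X(48))/(1645 + 2415) = (1689 + 0)/(1645 + 2415) = 1689/4060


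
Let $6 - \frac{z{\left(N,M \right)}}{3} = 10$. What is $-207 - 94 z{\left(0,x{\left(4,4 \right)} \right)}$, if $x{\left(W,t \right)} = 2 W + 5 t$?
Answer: $921$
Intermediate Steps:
$z{\left(N,M \right)} = -12$ ($z{\left(N,M \right)} = 18 - 30 = -12$)
$-207 - 94 z{\left(0,x{\left(4,4 \right)} \right)} = -207 - -1128 = -207 + 1128 = 921$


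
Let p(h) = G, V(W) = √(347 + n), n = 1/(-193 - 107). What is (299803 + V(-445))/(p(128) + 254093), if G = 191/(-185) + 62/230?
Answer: 1275661765/1081162469 + 851*√312297/6486974814 ≈ 1.1800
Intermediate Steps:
n = -1/300 (n = 1/(-300) = -1/300 ≈ -0.0033333)
V(W) = √312297/30 (V(W) = √(347 - 1/300) = √(104099/300) = √312297/30)
G = -3246/4255 (G = 191*(-1/185) + 62*(1/230) = -191/185 + 31/115 = -3246/4255 ≈ -0.76287)
p(h) = -3246/4255
(299803 + V(-445))/(p(128) + 254093) = (299803 + √312297/30)/(-3246/4255 + 254093) = (299803 + √312297/30)/(1081162469/4255) = (299803 + √312297/30)*(4255/1081162469) = 1275661765/1081162469 + 851*√312297/6486974814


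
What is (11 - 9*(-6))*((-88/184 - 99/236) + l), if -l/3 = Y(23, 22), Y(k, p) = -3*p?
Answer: 69541615/5428 ≈ 12812.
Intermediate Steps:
l = 198 (l = -(-9)*22 = -3*(-66) = 198)
(11 - 9*(-6))*((-88/184 - 99/236) + l) = (11 - 9*(-6))*((-88/184 - 99/236) + 198) = (11 + 54)*((-88*1/184 - 99*1/236) + 198) = 65*((-11/23 - 99/236) + 198) = 65*(-4873/5428 + 198) = 65*(1069871/5428) = 69541615/5428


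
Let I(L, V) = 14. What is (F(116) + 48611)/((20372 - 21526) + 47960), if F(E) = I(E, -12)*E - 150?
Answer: 16695/15602 ≈ 1.0701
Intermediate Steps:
F(E) = -150 + 14*E (F(E) = 14*E - 150 = -150 + 14*E)
(F(116) + 48611)/((20372 - 21526) + 47960) = ((-150 + 14*116) + 48611)/((20372 - 21526) + 47960) = ((-150 + 1624) + 48611)/(-1154 + 47960) = (1474 + 48611)/46806 = 50085*(1/46806) = 16695/15602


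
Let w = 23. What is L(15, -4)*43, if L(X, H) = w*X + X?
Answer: 15480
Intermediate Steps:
L(X, H) = 24*X (L(X, H) = 23*X + X = 24*X)
L(15, -4)*43 = (24*15)*43 = 360*43 = 15480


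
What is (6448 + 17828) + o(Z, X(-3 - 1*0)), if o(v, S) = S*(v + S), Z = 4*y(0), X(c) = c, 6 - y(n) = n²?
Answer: 24213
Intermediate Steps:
y(n) = 6 - n²
Z = 24 (Z = 4*(6 - 1*0²) = 4*(6 - 1*0) = 4*(6 + 0) = 4*6 = 24)
o(v, S) = S*(S + v)
(6448 + 17828) + o(Z, X(-3 - 1*0)) = (6448 + 17828) + (-3 - 1*0)*((-3 - 1*0) + 24) = 24276 + (-3 + 0)*((-3 + 0) + 24) = 24276 - 3*(-3 + 24) = 24276 - 3*21 = 24276 - 63 = 24213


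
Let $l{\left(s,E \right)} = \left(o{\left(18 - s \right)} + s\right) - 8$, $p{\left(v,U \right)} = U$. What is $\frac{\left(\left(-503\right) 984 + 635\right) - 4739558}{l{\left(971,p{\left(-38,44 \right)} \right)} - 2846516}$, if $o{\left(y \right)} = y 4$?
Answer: $\frac{1046775}{569873} \approx 1.8369$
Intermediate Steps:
$o{\left(y \right)} = 4 y$
$l{\left(s,E \right)} = 64 - 3 s$ ($l{\left(s,E \right)} = \left(4 \left(18 - s\right) + s\right) - 8 = \left(\left(72 - 4 s\right) + s\right) - 8 = \left(72 - 3 s\right) - 8 = 64 - 3 s$)
$\frac{\left(\left(-503\right) 984 + 635\right) - 4739558}{l{\left(971,p{\left(-38,44 \right)} \right)} - 2846516} = \frac{\left(\left(-503\right) 984 + 635\right) - 4739558}{\left(64 - 2913\right) - 2846516} = \frac{\left(-494952 + 635\right) - 4739558}{\left(64 - 2913\right) - 2846516} = \frac{-494317 - 4739558}{-2849 - 2846516} = - \frac{5233875}{-2849365} = \left(-5233875\right) \left(- \frac{1}{2849365}\right) = \frac{1046775}{569873}$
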